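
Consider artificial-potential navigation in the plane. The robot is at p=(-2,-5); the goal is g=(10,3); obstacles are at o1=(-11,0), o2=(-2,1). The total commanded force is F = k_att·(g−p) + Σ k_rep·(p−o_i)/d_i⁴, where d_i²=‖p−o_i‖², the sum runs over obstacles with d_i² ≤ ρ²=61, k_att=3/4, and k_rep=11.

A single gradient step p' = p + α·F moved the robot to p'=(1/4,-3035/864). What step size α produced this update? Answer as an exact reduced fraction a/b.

α = 1/4

F_att = 3/4·(g−p) = 3/4·(12,8) = (9.0000,6.0000)
o1: d²=106 > ρ²=61 → inactive
o2: d²=36 ≤ ρ²=61; F_rep = 11·(0,-6)/36² = (0.0000,-0.0509)
F = F_att + ΣF_rep = (9.0000,5.9491)
Δp = p'−p = (2.2500,1.4873); α = Δx/Fx = (9/4) / (9) = 1/4
check: Δy/Fy = (1285/864) / (1285/216) = 1/4 ✓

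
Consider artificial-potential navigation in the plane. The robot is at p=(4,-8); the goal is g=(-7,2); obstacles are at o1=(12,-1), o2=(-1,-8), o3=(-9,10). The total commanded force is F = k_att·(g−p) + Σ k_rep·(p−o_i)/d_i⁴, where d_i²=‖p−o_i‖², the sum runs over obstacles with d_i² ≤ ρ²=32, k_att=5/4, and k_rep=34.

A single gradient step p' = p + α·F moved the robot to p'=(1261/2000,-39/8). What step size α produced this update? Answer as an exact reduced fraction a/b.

α = 1/4

F_att = 5/4·(g−p) = 5/4·(-11,10) = (-13.7500,12.5000)
o1: d²=113 > ρ²=32 → inactive
o2: d²=25 ≤ ρ²=32; F_rep = 34·(5,0)/25² = (0.2720,0.0000)
o3: d²=493 > ρ²=32 → inactive
F = F_att + ΣF_rep = (-13.4780,12.5000)
Δp = p'−p = (-3.3695,3.1250); α = Δx/Fx = (-6739/2000) / (-6739/500) = 1/4
check: Δy/Fy = (25/8) / (25/2) = 1/4 ✓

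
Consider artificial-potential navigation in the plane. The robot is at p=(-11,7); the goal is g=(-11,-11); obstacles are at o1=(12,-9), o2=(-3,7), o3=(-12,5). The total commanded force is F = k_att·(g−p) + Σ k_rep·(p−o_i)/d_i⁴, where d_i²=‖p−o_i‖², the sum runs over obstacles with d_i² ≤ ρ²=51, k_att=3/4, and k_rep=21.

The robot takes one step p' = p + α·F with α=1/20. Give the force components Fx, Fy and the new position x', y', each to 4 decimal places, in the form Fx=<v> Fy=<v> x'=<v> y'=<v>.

Fx=0.8400 Fy=-11.8200 x'=-10.9580 y'=6.4090

F_att = 3/4·(g−p) = 3/4·(0,-18) = (0.0000,-13.5000)
o1: d²=785 > ρ²=51 → inactive
o2: d²=64 > ρ²=51 → inactive
o3: d²=5 ≤ ρ²=51; F_rep = 21·(1,2)/5² = (0.8400,1.6800)
F = F_att + ΣF_rep = (0.8400,-11.8200)
p' = p + 1/20·F = (-10.9580,6.4090)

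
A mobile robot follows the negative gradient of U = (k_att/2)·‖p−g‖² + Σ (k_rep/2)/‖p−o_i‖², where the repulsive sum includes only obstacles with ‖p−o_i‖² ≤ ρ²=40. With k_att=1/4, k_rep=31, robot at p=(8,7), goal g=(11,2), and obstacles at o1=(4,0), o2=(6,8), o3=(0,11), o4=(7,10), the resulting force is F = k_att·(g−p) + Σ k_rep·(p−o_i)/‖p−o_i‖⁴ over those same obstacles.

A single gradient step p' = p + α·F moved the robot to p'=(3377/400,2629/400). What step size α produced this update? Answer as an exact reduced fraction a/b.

α = 1/8

F_att = 1/4·(g−p) = 1/4·(3,-5) = (0.7500,-1.2500)
o1: d²=65 > ρ²=40 → inactive
o2: d²=5 ≤ ρ²=40; F_rep = 31·(2,-1)/5² = (2.4800,-1.2400)
o3: d²=80 > ρ²=40 → inactive
o4: d²=10 ≤ ρ²=40; F_rep = 31·(1,-3)/10² = (0.3100,-0.9300)
F = F_att + ΣF_rep = (3.5400,-3.4200)
Δp = p'−p = (0.4425,-0.4275); α = Δx/Fx = (177/400) / (177/50) = 1/8
check: Δy/Fy = (-171/400) / (-171/50) = 1/8 ✓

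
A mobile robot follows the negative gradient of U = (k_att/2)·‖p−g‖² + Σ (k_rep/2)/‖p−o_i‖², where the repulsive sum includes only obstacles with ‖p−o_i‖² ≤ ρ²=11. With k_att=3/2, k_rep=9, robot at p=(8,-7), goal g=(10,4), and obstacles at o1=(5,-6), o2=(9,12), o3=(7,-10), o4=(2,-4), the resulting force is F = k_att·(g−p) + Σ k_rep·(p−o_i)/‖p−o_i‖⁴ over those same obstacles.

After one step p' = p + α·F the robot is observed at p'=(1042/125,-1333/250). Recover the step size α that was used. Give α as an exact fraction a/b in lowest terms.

F_att = 3/2·(g−p) = 3/2·(2,11) = (3.0000,16.5000)
o1: d²=10 ≤ ρ²=11; F_rep = 9·(3,-1)/10² = (0.2700,-0.0900)
o2: d²=362 > ρ²=11 → inactive
o3: d²=10 ≤ ρ²=11; F_rep = 9·(1,3)/10² = (0.0900,0.2700)
o4: d²=45 > ρ²=11 → inactive
F = F_att + ΣF_rep = (3.3600,16.6800)
Δp = p'−p = (0.3360,1.6680); α = Δx/Fx = (42/125) / (84/25) = 1/10
check: Δy/Fy = (417/250) / (417/25) = 1/10 ✓

α = 1/10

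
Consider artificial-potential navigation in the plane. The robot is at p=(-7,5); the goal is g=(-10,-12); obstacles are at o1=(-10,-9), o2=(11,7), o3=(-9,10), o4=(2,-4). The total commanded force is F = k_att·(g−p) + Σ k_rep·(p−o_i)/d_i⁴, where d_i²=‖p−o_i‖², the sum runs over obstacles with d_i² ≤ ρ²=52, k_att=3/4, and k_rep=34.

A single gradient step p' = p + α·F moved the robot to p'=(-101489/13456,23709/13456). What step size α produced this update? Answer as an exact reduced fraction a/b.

F_att = 3/4·(g−p) = 3/4·(-3,-17) = (-2.2500,-12.7500)
o1: d²=205 > ρ²=52 → inactive
o2: d²=328 > ρ²=52 → inactive
o3: d²=29 ≤ ρ²=52; F_rep = 34·(2,-5)/29² = (0.0809,-0.2021)
o4: d²=162 > ρ²=52 → inactive
F = F_att + ΣF_rep = (-2.1691,-12.9521)
Δp = p'−p = (-0.5423,-3.2380); α = Δx/Fx = (-7297/13456) / (-7297/3364) = 1/4
check: Δy/Fy = (-43571/13456) / (-43571/3364) = 1/4 ✓

α = 1/4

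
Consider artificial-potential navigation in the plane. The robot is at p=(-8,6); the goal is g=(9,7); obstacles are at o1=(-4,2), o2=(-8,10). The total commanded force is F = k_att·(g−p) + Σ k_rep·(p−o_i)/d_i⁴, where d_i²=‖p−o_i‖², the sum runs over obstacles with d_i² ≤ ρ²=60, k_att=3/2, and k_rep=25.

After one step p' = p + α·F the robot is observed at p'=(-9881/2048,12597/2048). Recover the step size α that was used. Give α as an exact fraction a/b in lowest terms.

α = 1/8

F_att = 3/2·(g−p) = 3/2·(17,1) = (25.5000,1.5000)
o1: d²=32 ≤ ρ²=60; F_rep = 25·(-4,4)/32² = (-0.0977,0.0977)
o2: d²=16 ≤ ρ²=60; F_rep = 25·(0,-4)/16² = (0.0000,-0.3906)
F = F_att + ΣF_rep = (25.4023,1.2070)
Δp = p'−p = (3.1753,0.1509); α = Δx/Fx = (6503/2048) / (6503/256) = 1/8
check: Δy/Fy = (309/2048) / (309/256) = 1/8 ✓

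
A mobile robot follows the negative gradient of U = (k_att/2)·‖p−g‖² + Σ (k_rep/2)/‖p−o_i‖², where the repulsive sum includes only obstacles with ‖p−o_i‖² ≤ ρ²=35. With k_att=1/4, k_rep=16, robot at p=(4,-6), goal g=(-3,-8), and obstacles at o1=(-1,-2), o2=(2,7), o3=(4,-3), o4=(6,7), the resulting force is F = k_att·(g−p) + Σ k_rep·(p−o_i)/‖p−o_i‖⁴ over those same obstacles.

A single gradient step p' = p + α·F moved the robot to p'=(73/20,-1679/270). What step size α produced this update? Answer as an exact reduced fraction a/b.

F_att = 1/4·(g−p) = 1/4·(-7,-2) = (-1.7500,-0.5000)
o1: d²=41 > ρ²=35 → inactive
o2: d²=173 > ρ²=35 → inactive
o3: d²=9 ≤ ρ²=35; F_rep = 16·(0,-3)/9² = (0.0000,-0.5926)
o4: d²=173 > ρ²=35 → inactive
F = F_att + ΣF_rep = (-1.7500,-1.0926)
Δp = p'−p = (-0.3500,-0.2185); α = Δx/Fx = (-7/20) / (-7/4) = 1/5
check: Δy/Fy = (-59/270) / (-59/54) = 1/5 ✓

α = 1/5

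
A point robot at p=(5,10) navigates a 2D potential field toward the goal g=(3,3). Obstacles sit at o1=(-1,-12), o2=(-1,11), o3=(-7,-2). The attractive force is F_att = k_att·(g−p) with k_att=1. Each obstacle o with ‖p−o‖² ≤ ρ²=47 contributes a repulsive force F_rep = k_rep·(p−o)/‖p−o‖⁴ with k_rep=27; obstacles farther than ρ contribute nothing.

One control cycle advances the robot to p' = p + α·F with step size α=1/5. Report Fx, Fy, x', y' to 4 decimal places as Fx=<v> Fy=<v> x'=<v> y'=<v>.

F_att = 1·(g−p) = 1·(-2,-7) = (-2.0000,-7.0000)
o1: d²=520 > ρ²=47 → inactive
o2: d²=37 ≤ ρ²=47; F_rep = 27·(6,-1)/37² = (0.1183,-0.0197)
o3: d²=288 > ρ²=47 → inactive
F = F_att + ΣF_rep = (-1.8817,-7.0197)
p' = p + 1/5·F = (4.6237,8.5961)

Fx=-1.8817 Fy=-7.0197 x'=4.6237 y'=8.5961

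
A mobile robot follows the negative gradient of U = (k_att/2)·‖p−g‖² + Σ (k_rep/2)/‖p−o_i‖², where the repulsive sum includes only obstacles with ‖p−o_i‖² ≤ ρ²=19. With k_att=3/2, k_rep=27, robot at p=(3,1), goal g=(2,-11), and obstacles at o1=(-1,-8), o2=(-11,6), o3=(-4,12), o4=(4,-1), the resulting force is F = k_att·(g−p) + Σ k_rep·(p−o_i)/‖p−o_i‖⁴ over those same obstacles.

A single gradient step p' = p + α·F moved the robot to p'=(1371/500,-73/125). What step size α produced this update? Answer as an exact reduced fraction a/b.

F_att = 3/2·(g−p) = 3/2·(-1,-12) = (-1.5000,-18.0000)
o1: d²=97 > ρ²=19 → inactive
o2: d²=221 > ρ²=19 → inactive
o3: d²=170 > ρ²=19 → inactive
o4: d²=5 ≤ ρ²=19; F_rep = 27·(-1,2)/5² = (-1.0800,2.1600)
F = F_att + ΣF_rep = (-2.5800,-15.8400)
Δp = p'−p = (-0.2580,-1.5840); α = Δx/Fx = (-129/500) / (-129/50) = 1/10
check: Δy/Fy = (-198/125) / (-396/25) = 1/10 ✓

α = 1/10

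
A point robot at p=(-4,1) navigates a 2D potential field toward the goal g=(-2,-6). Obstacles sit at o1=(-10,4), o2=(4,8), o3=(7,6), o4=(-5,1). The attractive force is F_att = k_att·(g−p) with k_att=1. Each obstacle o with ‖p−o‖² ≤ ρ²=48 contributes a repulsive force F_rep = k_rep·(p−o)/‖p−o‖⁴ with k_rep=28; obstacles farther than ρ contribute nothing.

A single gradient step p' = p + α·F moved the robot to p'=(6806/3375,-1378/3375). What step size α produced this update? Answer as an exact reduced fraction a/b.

α = 1/5

F_att = 1·(g−p) = 1·(2,-7) = (2.0000,-7.0000)
o1: d²=45 ≤ ρ²=48; F_rep = 28·(6,-3)/45² = (0.0830,-0.0415)
o2: d²=113 > ρ²=48 → inactive
o3: d²=146 > ρ²=48 → inactive
o4: d²=1 ≤ ρ²=48; F_rep = 28·(1,0)/1² = (28.0000,0.0000)
F = F_att + ΣF_rep = (30.0830,-7.0415)
Δp = p'−p = (6.0166,-1.4083); α = Δx/Fx = (20306/3375) / (20306/675) = 1/5
check: Δy/Fy = (-4753/3375) / (-4753/675) = 1/5 ✓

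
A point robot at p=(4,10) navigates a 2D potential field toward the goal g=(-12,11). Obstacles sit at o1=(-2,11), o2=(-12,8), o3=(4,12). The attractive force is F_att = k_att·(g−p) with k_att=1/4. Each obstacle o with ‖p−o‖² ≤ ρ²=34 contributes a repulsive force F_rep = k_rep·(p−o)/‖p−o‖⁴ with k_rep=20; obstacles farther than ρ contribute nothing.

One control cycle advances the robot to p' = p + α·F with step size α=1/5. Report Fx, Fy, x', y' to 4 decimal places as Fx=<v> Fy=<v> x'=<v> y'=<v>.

Fx=-4.0000 Fy=-2.2500 x'=3.2000 y'=9.5500

F_att = 1/4·(g−p) = 1/4·(-16,1) = (-4.0000,0.2500)
o1: d²=37 > ρ²=34 → inactive
o2: d²=260 > ρ²=34 → inactive
o3: d²=4 ≤ ρ²=34; F_rep = 20·(0,-2)/4² = (0.0000,-2.5000)
F = F_att + ΣF_rep = (-4.0000,-2.2500)
p' = p + 1/5·F = (3.2000,9.5500)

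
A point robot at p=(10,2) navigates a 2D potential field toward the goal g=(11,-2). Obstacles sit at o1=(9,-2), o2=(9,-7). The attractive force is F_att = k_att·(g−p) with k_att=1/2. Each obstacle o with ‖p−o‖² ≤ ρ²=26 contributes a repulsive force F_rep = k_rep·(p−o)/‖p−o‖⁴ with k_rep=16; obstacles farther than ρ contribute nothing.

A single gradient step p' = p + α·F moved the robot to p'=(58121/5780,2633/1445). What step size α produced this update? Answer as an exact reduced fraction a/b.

F_att = 1/2·(g−p) = 1/2·(1,-4) = (0.5000,-2.0000)
o1: d²=17 ≤ ρ²=26; F_rep = 16·(1,4)/17² = (0.0554,0.2215)
o2: d²=82 > ρ²=26 → inactive
F = F_att + ΣF_rep = (0.5554,-1.7785)
Δp = p'−p = (0.0555,-0.1779); α = Δx/Fx = (321/5780) / (321/578) = 1/10
check: Δy/Fy = (-257/1445) / (-514/289) = 1/10 ✓

α = 1/10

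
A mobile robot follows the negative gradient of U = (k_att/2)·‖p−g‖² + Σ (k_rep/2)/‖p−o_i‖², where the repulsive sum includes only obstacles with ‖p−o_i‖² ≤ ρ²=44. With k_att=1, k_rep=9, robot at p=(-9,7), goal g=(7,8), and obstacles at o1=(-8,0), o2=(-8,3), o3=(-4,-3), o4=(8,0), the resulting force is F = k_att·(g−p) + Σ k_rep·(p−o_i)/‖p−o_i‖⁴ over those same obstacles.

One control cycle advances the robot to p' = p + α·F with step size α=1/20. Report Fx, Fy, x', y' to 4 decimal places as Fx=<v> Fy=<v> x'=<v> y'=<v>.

Fx=15.9689 Fy=1.1246 x'=-8.2016 y'=7.0562

F_att = 1·(g−p) = 1·(16,1) = (16.0000,1.0000)
o1: d²=50 > ρ²=44 → inactive
o2: d²=17 ≤ ρ²=44; F_rep = 9·(-1,4)/17² = (-0.0311,0.1246)
o3: d²=125 > ρ²=44 → inactive
o4: d²=338 > ρ²=44 → inactive
F = F_att + ΣF_rep = (15.9689,1.1246)
p' = p + 1/20·F = (-8.2016,7.0562)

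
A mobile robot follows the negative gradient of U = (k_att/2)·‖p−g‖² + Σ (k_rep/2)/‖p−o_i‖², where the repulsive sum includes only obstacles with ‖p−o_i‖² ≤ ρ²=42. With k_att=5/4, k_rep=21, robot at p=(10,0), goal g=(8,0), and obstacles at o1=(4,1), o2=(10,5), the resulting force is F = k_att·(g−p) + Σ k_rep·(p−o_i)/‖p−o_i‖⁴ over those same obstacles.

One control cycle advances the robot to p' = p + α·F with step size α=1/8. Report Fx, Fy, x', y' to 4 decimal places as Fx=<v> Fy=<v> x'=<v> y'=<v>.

F_att = 5/4·(g−p) = 5/4·(-2,0) = (-2.5000,0.0000)
o1: d²=37 ≤ ρ²=42; F_rep = 21·(6,-1)/37² = (0.0920,-0.0153)
o2: d²=25 ≤ ρ²=42; F_rep = 21·(0,-5)/25² = (0.0000,-0.1680)
F = F_att + ΣF_rep = (-2.4080,-0.1833)
p' = p + 1/8·F = (9.6990,-0.0229)

Fx=-2.4080 Fy=-0.1833 x'=9.6990 y'=-0.0229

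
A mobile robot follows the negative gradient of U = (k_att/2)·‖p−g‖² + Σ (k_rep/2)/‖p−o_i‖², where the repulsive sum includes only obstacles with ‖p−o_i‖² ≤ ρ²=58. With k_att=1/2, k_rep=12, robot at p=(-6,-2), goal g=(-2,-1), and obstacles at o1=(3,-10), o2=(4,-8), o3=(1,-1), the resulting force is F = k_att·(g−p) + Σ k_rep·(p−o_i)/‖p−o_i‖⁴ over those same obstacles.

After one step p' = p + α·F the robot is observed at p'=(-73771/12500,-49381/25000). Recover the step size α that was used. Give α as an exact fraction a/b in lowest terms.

F_att = 1/2·(g−p) = 1/2·(4,1) = (2.0000,0.5000)
o1: d²=145 > ρ²=58 → inactive
o2: d²=136 > ρ²=58 → inactive
o3: d²=50 ≤ ρ²=58; F_rep = 12·(-7,-1)/50² = (-0.0336,-0.0048)
F = F_att + ΣF_rep = (1.9664,0.4952)
Δp = p'−p = (0.0983,0.0248); α = Δx/Fx = (1229/12500) / (1229/625) = 1/20
check: Δy/Fy = (619/25000) / (619/1250) = 1/20 ✓

α = 1/20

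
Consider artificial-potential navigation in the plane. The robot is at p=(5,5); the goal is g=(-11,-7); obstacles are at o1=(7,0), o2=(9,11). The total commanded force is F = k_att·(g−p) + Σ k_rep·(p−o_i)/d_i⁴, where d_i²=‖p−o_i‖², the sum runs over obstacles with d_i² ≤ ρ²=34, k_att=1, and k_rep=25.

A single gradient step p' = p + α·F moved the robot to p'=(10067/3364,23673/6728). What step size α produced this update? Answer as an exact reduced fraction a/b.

α = 1/8

F_att = 1·(g−p) = 1·(-16,-12) = (-16.0000,-12.0000)
o1: d²=29 ≤ ρ²=34; F_rep = 25·(-2,5)/29² = (-0.0595,0.1486)
o2: d²=52 > ρ²=34 → inactive
F = F_att + ΣF_rep = (-16.0595,-11.8514)
Δp = p'−p = (-2.0074,-1.4814); α = Δx/Fx = (-6753/3364) / (-13506/841) = 1/8
check: Δy/Fy = (-9967/6728) / (-9967/841) = 1/8 ✓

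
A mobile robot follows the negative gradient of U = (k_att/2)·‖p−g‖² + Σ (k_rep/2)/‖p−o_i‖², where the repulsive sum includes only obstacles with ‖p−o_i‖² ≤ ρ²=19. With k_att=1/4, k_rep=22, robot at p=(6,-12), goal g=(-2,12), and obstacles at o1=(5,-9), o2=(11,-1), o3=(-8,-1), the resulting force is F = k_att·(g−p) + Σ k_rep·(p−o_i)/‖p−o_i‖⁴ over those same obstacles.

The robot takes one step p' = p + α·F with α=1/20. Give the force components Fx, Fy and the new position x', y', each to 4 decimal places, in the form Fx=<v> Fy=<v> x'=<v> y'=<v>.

F_att = 1/4·(g−p) = 1/4·(-8,24) = (-2.0000,6.0000)
o1: d²=10 ≤ ρ²=19; F_rep = 22·(1,-3)/10² = (0.2200,-0.6600)
o2: d²=146 > ρ²=19 → inactive
o3: d²=317 > ρ²=19 → inactive
F = F_att + ΣF_rep = (-1.7800,5.3400)
p' = p + 1/20·F = (5.9110,-11.7330)

Fx=-1.7800 Fy=5.3400 x'=5.9110 y'=-11.7330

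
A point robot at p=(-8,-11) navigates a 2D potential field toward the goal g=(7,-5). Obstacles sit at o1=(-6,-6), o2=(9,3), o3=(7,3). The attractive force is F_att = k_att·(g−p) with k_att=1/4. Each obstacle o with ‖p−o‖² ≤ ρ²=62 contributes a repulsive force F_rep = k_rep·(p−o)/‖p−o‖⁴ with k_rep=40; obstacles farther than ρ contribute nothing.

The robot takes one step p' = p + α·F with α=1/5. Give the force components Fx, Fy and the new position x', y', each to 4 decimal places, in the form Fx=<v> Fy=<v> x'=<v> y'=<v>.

Fx=3.6549 Fy=1.2622 x'=-7.2690 y'=-10.7476

F_att = 1/4·(g−p) = 1/4·(15,6) = (3.7500,1.5000)
o1: d²=29 ≤ ρ²=62; F_rep = 40·(-2,-5)/29² = (-0.0951,-0.2378)
o2: d²=485 > ρ²=62 → inactive
o3: d²=421 > ρ²=62 → inactive
F = F_att + ΣF_rep = (3.6549,1.2622)
p' = p + 1/5·F = (-7.2690,-10.7476)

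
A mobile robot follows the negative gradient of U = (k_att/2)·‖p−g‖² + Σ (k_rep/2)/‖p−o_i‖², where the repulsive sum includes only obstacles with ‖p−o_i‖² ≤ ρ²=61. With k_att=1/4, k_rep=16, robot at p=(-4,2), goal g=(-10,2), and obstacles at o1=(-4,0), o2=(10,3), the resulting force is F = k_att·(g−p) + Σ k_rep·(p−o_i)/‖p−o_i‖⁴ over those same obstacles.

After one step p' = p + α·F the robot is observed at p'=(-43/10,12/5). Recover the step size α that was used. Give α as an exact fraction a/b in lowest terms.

F_att = 1/4·(g−p) = 1/4·(-6,0) = (-1.5000,0.0000)
o1: d²=4 ≤ ρ²=61; F_rep = 16·(0,2)/4² = (0.0000,2.0000)
o2: d²=197 > ρ²=61 → inactive
F = F_att + ΣF_rep = (-1.5000,2.0000)
Δp = p'−p = (-0.3000,0.4000); α = Δx/Fx = (-3/10) / (-3/2) = 1/5
check: Δy/Fy = (2/5) / (2) = 1/5 ✓

α = 1/5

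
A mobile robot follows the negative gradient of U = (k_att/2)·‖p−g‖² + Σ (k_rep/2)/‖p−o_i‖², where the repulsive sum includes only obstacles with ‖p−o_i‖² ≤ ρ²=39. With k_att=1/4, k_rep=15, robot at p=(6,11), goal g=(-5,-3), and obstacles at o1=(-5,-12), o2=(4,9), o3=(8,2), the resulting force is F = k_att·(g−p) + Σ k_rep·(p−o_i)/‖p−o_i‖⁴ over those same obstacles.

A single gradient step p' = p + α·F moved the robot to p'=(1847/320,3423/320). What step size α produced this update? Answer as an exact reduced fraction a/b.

F_att = 1/4·(g−p) = 1/4·(-11,-14) = (-2.7500,-3.5000)
o1: d²=650 > ρ²=39 → inactive
o2: d²=8 ≤ ρ²=39; F_rep = 15·(2,2)/8² = (0.4688,0.4688)
o3: d²=85 > ρ²=39 → inactive
F = F_att + ΣF_rep = (-2.2812,-3.0312)
Δp = p'−p = (-0.2281,-0.3031); α = Δx/Fx = (-73/320) / (-73/32) = 1/10
check: Δy/Fy = (-97/320) / (-97/32) = 1/10 ✓

α = 1/10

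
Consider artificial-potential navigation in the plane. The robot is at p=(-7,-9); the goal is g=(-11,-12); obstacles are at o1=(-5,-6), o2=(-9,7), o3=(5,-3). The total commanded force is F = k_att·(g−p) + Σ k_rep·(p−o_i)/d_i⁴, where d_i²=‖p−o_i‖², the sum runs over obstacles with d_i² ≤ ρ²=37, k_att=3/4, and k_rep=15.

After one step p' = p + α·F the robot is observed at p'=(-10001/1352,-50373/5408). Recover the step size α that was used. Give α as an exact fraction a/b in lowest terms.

F_att = 3/4·(g−p) = 3/4·(-4,-3) = (-3.0000,-2.2500)
o1: d²=13 ≤ ρ²=37; F_rep = 15·(-2,-3)/13² = (-0.1775,-0.2663)
o2: d²=260 > ρ²=37 → inactive
o3: d²=180 > ρ²=37 → inactive
F = F_att + ΣF_rep = (-3.1775,-2.5163)
Δp = p'−p = (-0.3972,-0.3145); α = Δx/Fx = (-537/1352) / (-537/169) = 1/8
check: Δy/Fy = (-1701/5408) / (-1701/676) = 1/8 ✓

α = 1/8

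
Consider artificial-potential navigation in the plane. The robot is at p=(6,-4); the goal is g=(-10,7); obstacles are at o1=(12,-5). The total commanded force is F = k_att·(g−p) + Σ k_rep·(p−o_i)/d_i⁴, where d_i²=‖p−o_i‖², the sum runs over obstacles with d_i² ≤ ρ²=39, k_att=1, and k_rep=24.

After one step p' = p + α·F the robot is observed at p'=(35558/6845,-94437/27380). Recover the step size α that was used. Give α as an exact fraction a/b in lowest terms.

α = 1/20

F_att = 1·(g−p) = 1·(-16,11) = (-16.0000,11.0000)
o1: d²=37 ≤ ρ²=39; F_rep = 24·(-6,1)/37² = (-0.1052,0.0175)
F = F_att + ΣF_rep = (-16.1052,11.0175)
Δp = p'−p = (-0.8053,0.5509); α = Δx/Fx = (-5512/6845) / (-22048/1369) = 1/20
check: Δy/Fy = (15083/27380) / (15083/1369) = 1/20 ✓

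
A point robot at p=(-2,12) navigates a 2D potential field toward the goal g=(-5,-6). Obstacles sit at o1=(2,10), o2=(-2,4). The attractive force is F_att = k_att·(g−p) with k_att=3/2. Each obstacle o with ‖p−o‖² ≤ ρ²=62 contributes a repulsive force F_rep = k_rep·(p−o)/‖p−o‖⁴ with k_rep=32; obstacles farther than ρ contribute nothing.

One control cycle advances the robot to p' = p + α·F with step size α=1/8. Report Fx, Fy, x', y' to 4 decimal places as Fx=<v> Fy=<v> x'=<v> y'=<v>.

Fx=-4.8200 Fy=-26.8400 x'=-2.6025 y'=8.6450

F_att = 3/2·(g−p) = 3/2·(-3,-18) = (-4.5000,-27.0000)
o1: d²=20 ≤ ρ²=62; F_rep = 32·(-4,2)/20² = (-0.3200,0.1600)
o2: d²=64 > ρ²=62 → inactive
F = F_att + ΣF_rep = (-4.8200,-26.8400)
p' = p + 1/8·F = (-2.6025,8.6450)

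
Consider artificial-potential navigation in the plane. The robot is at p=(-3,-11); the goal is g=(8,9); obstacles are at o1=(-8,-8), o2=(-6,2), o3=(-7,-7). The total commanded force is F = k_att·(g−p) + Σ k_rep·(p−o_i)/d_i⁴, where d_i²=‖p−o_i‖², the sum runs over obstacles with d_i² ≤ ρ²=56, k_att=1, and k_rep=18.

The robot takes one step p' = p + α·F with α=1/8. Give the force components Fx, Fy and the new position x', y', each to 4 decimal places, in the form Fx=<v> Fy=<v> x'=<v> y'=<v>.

F_att = 1·(g−p) = 1·(11,20) = (11.0000,20.0000)
o1: d²=34 ≤ ρ²=56; F_rep = 18·(5,-3)/34² = (0.0779,-0.0467)
o2: d²=178 > ρ²=56 → inactive
o3: d²=32 ≤ ρ²=56; F_rep = 18·(4,-4)/32² = (0.0703,-0.0703)
F = F_att + ΣF_rep = (11.1482,19.8830)
p' = p + 1/8·F = (-1.6065,-8.5146)

Fx=11.1482 Fy=19.8830 x'=-1.6065 y'=-8.5146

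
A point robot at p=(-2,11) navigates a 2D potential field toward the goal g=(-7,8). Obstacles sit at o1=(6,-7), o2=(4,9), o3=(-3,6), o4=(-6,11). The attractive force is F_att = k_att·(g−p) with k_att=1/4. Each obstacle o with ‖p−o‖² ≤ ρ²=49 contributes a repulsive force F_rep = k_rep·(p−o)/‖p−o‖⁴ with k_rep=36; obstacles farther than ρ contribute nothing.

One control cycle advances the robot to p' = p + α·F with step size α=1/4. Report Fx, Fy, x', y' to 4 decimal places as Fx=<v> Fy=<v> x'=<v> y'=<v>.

F_att = 1/4·(g−p) = 1/4·(-5,-3) = (-1.2500,-0.7500)
o1: d²=388 > ρ²=49 → inactive
o2: d²=40 ≤ ρ²=49; F_rep = 36·(-6,2)/40² = (-0.1350,0.0450)
o3: d²=26 ≤ ρ²=49; F_rep = 36·(1,5)/26² = (0.0533,0.2663)
o4: d²=16 ≤ ρ²=49; F_rep = 36·(4,0)/16² = (0.5625,0.0000)
F = F_att + ΣF_rep = (-0.7692,-0.4387)
p' = p + 1/4·F = (-2.1923,10.8903)

Fx=-0.7692 Fy=-0.4387 x'=-2.1923 y'=10.8903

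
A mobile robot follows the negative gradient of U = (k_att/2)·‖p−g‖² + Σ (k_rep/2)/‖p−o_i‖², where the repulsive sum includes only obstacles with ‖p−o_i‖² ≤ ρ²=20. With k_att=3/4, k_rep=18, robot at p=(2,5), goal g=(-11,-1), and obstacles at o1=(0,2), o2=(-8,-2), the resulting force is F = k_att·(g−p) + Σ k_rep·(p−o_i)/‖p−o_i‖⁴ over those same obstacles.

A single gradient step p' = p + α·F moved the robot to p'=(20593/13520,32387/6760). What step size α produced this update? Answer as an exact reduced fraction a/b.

α = 1/20

F_att = 3/4·(g−p) = 3/4·(-13,-6) = (-9.7500,-4.5000)
o1: d²=13 ≤ ρ²=20; F_rep = 18·(2,3)/13² = (0.2130,0.3195)
o2: d²=149 > ρ²=20 → inactive
F = F_att + ΣF_rep = (-9.5370,-4.1805)
Δp = p'−p = (-0.4768,-0.2090); α = Δx/Fx = (-6447/13520) / (-6447/676) = 1/20
check: Δy/Fy = (-1413/6760) / (-1413/338) = 1/20 ✓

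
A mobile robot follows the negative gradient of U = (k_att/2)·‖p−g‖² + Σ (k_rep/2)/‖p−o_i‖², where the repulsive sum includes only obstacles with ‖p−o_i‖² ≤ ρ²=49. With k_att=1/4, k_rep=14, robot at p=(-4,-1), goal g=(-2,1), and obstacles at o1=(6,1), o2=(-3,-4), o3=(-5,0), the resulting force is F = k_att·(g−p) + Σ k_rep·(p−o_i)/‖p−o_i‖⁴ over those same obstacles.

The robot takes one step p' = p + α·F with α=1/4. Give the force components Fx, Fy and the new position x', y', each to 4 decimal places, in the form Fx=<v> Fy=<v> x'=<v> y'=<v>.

Fx=3.8600 Fy=-2.5800 x'=-3.0350 y'=-1.6450

F_att = 1/4·(g−p) = 1/4·(2,2) = (0.5000,0.5000)
o1: d²=104 > ρ²=49 → inactive
o2: d²=10 ≤ ρ²=49; F_rep = 14·(-1,3)/10² = (-0.1400,0.4200)
o3: d²=2 ≤ ρ²=49; F_rep = 14·(1,-1)/2² = (3.5000,-3.5000)
F = F_att + ΣF_rep = (3.8600,-2.5800)
p' = p + 1/4·F = (-3.0350,-1.6450)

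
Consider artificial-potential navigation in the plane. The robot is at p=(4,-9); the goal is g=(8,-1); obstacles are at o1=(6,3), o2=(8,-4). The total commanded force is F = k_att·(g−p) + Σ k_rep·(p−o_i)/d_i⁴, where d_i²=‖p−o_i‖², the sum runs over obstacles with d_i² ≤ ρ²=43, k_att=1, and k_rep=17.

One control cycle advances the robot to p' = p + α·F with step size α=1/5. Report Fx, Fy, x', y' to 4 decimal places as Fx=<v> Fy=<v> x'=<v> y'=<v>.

F_att = 1·(g−p) = 1·(4,8) = (4.0000,8.0000)
o1: d²=148 > ρ²=43 → inactive
o2: d²=41 ≤ ρ²=43; F_rep = 17·(-4,-5)/41² = (-0.0405,-0.0506)
F = F_att + ΣF_rep = (3.9595,7.9494)
p' = p + 1/5·F = (4.7919,-7.4101)

Fx=3.9595 Fy=7.9494 x'=4.7919 y'=-7.4101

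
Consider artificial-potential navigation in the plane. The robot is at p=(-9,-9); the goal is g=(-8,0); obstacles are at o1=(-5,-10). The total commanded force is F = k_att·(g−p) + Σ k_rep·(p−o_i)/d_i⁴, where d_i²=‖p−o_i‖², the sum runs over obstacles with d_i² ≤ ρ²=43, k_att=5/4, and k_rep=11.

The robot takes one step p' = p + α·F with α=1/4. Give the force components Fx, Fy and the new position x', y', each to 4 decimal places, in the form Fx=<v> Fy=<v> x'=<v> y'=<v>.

F_att = 5/4·(g−p) = 5/4·(1,9) = (1.2500,11.2500)
o1: d²=17 ≤ ρ²=43; F_rep = 11·(-4,1)/17² = (-0.1522,0.0381)
F = F_att + ΣF_rep = (1.0978,11.2881)
p' = p + 1/4·F = (-8.7256,-6.1780)

Fx=1.0978 Fy=11.2881 x'=-8.7256 y'=-6.1780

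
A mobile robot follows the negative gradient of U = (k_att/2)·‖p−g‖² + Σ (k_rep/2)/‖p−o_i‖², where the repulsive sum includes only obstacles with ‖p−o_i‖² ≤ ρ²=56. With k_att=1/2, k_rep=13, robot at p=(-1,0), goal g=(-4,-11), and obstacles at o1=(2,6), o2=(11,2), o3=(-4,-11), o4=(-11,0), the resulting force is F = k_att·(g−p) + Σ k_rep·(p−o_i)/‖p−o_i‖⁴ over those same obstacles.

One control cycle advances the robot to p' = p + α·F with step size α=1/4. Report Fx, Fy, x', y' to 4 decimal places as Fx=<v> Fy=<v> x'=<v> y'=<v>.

F_att = 1/2·(g−p) = 1/2·(-3,-11) = (-1.5000,-5.5000)
o1: d²=45 ≤ ρ²=56; F_rep = 13·(-3,-6)/45² = (-0.0193,-0.0385)
o2: d²=148 > ρ²=56 → inactive
o3: d²=130 > ρ²=56 → inactive
o4: d²=100 > ρ²=56 → inactive
F = F_att + ΣF_rep = (-1.5193,-5.5385)
p' = p + 1/4·F = (-1.3798,-1.3846)

Fx=-1.5193 Fy=-5.5385 x'=-1.3798 y'=-1.3846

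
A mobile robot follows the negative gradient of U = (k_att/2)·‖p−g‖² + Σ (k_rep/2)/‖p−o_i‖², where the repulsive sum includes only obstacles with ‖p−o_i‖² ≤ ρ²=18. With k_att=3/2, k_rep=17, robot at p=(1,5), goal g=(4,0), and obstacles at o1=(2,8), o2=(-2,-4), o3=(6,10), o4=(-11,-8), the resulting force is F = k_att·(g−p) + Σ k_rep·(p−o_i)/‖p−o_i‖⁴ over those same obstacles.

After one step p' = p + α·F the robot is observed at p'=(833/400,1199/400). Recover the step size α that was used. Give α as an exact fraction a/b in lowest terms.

F_att = 3/2·(g−p) = 3/2·(3,-5) = (4.5000,-7.5000)
o1: d²=10 ≤ ρ²=18; F_rep = 17·(-1,-3)/10² = (-0.1700,-0.5100)
o2: d²=90 > ρ²=18 → inactive
o3: d²=50 > ρ²=18 → inactive
o4: d²=313 > ρ²=18 → inactive
F = F_att + ΣF_rep = (4.3300,-8.0100)
Δp = p'−p = (1.0825,-2.0025); α = Δx/Fx = (433/400) / (433/100) = 1/4
check: Δy/Fy = (-801/400) / (-801/100) = 1/4 ✓

α = 1/4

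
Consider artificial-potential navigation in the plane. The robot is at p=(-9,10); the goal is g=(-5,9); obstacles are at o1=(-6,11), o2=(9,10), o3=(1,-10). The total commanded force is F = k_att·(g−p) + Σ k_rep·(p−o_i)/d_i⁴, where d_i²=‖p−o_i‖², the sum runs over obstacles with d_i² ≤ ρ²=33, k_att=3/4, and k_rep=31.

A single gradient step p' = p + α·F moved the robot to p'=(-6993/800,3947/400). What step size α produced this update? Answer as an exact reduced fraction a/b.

α = 1/8

F_att = 3/4·(g−p) = 3/4·(4,-1) = (3.0000,-0.7500)
o1: d²=10 ≤ ρ²=33; F_rep = 31·(-3,-1)/10² = (-0.9300,-0.3100)
o2: d²=324 > ρ²=33 → inactive
o3: d²=500 > ρ²=33 → inactive
F = F_att + ΣF_rep = (2.0700,-1.0600)
Δp = p'−p = (0.2587,-0.1325); α = Δx/Fx = (207/800) / (207/100) = 1/8
check: Δy/Fy = (-53/400) / (-53/50) = 1/8 ✓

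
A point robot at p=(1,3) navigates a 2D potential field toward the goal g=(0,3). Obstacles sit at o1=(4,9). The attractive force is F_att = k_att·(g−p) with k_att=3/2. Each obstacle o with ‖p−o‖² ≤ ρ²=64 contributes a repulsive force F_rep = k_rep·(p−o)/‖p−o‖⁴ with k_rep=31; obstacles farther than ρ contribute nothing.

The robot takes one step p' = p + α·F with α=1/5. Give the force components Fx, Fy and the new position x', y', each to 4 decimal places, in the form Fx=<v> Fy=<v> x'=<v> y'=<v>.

F_att = 3/2·(g−p) = 3/2·(-1,0) = (-1.5000,0.0000)
o1: d²=45 ≤ ρ²=64; F_rep = 31·(-3,-6)/45² = (-0.0459,-0.0919)
F = F_att + ΣF_rep = (-1.5459,-0.0919)
p' = p + 1/5·F = (0.6908,2.9816)

Fx=-1.5459 Fy=-0.0919 x'=0.6908 y'=2.9816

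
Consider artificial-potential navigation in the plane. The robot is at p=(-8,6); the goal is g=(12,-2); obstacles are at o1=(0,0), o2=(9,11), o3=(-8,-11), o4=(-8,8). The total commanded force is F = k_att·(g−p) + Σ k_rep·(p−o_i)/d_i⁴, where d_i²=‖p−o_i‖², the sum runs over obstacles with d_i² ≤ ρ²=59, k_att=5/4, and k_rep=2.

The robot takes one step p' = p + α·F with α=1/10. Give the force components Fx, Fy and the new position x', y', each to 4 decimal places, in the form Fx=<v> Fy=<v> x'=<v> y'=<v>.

F_att = 5/4·(g−p) = 5/4·(20,-8) = (25.0000,-10.0000)
o1: d²=100 > ρ²=59 → inactive
o2: d²=314 > ρ²=59 → inactive
o3: d²=289 > ρ²=59 → inactive
o4: d²=4 ≤ ρ²=59; F_rep = 2·(0,-2)/4² = (0.0000,-0.2500)
F = F_att + ΣF_rep = (25.0000,-10.2500)
p' = p + 1/10·F = (-5.5000,4.9750)

Fx=25.0000 Fy=-10.2500 x'=-5.5000 y'=4.9750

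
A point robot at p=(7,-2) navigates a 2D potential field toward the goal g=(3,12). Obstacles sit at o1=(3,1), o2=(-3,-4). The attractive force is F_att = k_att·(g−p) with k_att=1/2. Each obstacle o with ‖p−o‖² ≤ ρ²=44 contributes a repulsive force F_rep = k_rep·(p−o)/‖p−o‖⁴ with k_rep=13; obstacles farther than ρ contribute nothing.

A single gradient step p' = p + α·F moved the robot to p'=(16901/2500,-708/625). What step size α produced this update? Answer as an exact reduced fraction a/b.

F_att = 1/2·(g−p) = 1/2·(-4,14) = (-2.0000,7.0000)
o1: d²=25 ≤ ρ²=44; F_rep = 13·(4,-3)/25² = (0.0832,-0.0624)
o2: d²=104 > ρ²=44 → inactive
F = F_att + ΣF_rep = (-1.9168,6.9376)
Δp = p'−p = (-0.2396,0.8672); α = Δx/Fx = (-599/2500) / (-1198/625) = 1/8
check: Δy/Fy = (542/625) / (4336/625) = 1/8 ✓

α = 1/8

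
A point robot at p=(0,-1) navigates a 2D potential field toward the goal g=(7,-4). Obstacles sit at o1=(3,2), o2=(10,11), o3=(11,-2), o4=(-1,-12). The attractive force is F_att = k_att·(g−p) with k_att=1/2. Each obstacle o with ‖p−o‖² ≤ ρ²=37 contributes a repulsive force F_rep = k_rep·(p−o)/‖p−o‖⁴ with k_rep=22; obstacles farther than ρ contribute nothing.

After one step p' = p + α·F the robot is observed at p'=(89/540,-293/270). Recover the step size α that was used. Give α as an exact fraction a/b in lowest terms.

F_att = 1/2·(g−p) = 1/2·(7,-3) = (3.5000,-1.5000)
o1: d²=18 ≤ ρ²=37; F_rep = 22·(-3,-3)/18² = (-0.2037,-0.2037)
o2: d²=244 > ρ²=37 → inactive
o3: d²=122 > ρ²=37 → inactive
o4: d²=122 > ρ²=37 → inactive
F = F_att + ΣF_rep = (3.2963,-1.7037)
Δp = p'−p = (0.1648,-0.0852); α = Δx/Fx = (89/540) / (89/27) = 1/20
check: Δy/Fy = (-23/270) / (-46/27) = 1/20 ✓

α = 1/20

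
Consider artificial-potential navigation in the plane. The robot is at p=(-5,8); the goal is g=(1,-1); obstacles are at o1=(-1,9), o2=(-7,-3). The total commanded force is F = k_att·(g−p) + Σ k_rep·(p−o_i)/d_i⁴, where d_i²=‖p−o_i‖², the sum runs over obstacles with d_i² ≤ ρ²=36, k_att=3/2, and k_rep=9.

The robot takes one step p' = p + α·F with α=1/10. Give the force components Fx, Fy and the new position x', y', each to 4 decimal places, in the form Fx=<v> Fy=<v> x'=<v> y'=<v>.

F_att = 3/2·(g−p) = 3/2·(6,-9) = (9.0000,-13.5000)
o1: d²=17 ≤ ρ²=36; F_rep = 9·(-4,-1)/17² = (-0.1246,-0.0311)
o2: d²=125 > ρ²=36 → inactive
F = F_att + ΣF_rep = (8.8754,-13.5311)
p' = p + 1/10·F = (-4.1125,6.6469)

Fx=8.8754 Fy=-13.5311 x'=-4.1125 y'=6.6469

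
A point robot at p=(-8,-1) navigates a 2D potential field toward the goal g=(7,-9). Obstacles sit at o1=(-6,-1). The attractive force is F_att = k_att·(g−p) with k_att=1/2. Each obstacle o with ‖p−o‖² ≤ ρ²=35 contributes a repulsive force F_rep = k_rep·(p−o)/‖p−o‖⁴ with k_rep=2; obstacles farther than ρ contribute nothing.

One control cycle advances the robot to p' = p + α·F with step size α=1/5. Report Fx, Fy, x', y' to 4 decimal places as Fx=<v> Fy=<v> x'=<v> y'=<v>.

Fx=7.2500 Fy=-4.0000 x'=-6.5500 y'=-1.8000

F_att = 1/2·(g−p) = 1/2·(15,-8) = (7.5000,-4.0000)
o1: d²=4 ≤ ρ²=35; F_rep = 2·(-2,0)/4² = (-0.2500,0.0000)
F = F_att + ΣF_rep = (7.2500,-4.0000)
p' = p + 1/5·F = (-6.5500,-1.8000)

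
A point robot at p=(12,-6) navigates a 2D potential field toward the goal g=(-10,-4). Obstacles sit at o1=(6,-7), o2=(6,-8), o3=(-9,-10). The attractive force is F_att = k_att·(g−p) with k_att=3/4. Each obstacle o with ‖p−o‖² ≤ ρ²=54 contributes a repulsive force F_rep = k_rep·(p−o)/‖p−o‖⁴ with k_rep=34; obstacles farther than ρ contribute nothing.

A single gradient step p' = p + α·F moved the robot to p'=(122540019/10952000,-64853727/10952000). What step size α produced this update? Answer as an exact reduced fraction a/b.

F_att = 3/4·(g−p) = 3/4·(-22,2) = (-16.5000,1.5000)
o1: d²=37 ≤ ρ²=54; F_rep = 34·(6,1)/37² = (0.1490,0.0248)
o2: d²=40 ≤ ρ²=54; F_rep = 34·(6,2)/40² = (0.1275,0.0425)
o3: d²=457 > ρ²=54 → inactive
F = F_att + ΣF_rep = (-16.2235,1.5673)
Δp = p'−p = (-0.8112,0.0784); α = Δx/Fx = (-8883981/10952000) / (-8883981/547600) = 1/20
check: Δy/Fy = (858273/10952000) / (858273/547600) = 1/20 ✓

α = 1/20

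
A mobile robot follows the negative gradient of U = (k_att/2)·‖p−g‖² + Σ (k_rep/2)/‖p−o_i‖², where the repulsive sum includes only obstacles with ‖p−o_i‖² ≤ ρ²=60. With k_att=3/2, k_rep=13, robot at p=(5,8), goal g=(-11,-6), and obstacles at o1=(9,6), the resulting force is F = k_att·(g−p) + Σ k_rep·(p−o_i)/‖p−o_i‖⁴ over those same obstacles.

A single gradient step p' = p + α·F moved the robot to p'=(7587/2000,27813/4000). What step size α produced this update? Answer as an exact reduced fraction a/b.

α = 1/20

F_att = 3/2·(g−p) = 3/2·(-16,-14) = (-24.0000,-21.0000)
o1: d²=20 ≤ ρ²=60; F_rep = 13·(-4,2)/20² = (-0.1300,0.0650)
F = F_att + ΣF_rep = (-24.1300,-20.9350)
Δp = p'−p = (-1.2065,-1.0468); α = Δx/Fx = (-2413/2000) / (-2413/100) = 1/20
check: Δy/Fy = (-4187/4000) / (-4187/200) = 1/20 ✓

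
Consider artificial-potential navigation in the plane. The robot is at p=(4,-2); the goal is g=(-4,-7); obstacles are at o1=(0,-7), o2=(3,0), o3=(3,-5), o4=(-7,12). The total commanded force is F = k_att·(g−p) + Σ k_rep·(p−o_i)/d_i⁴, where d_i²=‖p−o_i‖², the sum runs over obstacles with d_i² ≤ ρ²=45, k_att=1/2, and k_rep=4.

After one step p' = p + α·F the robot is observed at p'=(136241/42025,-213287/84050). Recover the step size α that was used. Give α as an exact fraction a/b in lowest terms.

α = 1/5

F_att = 1/2·(g−p) = 1/2·(-8,-5) = (-4.0000,-2.5000)
o1: d²=41 ≤ ρ²=45; F_rep = 4·(4,5)/41² = (0.0095,0.0119)
o2: d²=5 ≤ ρ²=45; F_rep = 4·(1,-2)/5² = (0.1600,-0.3200)
o3: d²=10 ≤ ρ²=45; F_rep = 4·(1,3)/10² = (0.0400,0.1200)
o4: d²=317 > ρ²=45 → inactive
F = F_att + ΣF_rep = (-3.7905,-2.6881)
Δp = p'−p = (-0.7581,-0.5376); α = Δx/Fx = (-31859/42025) / (-31859/8405) = 1/5
check: Δy/Fy = (-45187/84050) / (-45187/16810) = 1/5 ✓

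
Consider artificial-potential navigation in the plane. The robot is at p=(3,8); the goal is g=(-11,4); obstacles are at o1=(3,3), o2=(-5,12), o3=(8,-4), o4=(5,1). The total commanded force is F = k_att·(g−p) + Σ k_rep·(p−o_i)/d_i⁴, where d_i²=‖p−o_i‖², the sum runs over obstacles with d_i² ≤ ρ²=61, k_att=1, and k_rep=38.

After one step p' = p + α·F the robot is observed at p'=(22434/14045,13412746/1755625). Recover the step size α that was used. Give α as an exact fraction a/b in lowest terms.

F_att = 1·(g−p) = 1·(-14,-4) = (-14.0000,-4.0000)
o1: d²=25 ≤ ρ²=61; F_rep = 38·(0,5)/25² = (0.0000,0.3040)
o2: d²=80 > ρ²=61 → inactive
o3: d²=169 > ρ²=61 → inactive
o4: d²=53 ≤ ρ²=61; F_rep = 38·(-2,7)/53² = (-0.0271,0.0947)
F = F_att + ΣF_rep = (-14.0271,-3.6013)
Δp = p'−p = (-1.4027,-0.3601); α = Δx/Fx = (-19701/14045) / (-39402/2809) = 1/10
check: Δy/Fy = (-632254/1755625) / (-1264508/351125) = 1/10 ✓

α = 1/10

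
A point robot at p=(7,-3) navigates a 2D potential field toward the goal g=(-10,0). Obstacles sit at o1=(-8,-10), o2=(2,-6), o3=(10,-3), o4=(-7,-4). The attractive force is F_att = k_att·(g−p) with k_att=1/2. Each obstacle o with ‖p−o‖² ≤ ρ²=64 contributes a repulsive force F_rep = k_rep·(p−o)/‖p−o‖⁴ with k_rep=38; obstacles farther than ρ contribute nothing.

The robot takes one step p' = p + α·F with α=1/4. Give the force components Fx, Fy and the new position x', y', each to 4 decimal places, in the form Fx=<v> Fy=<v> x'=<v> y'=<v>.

Fx=-9.7430 Fy=1.5986 x'=4.5642 y'=-2.6003

F_att = 1/2·(g−p) = 1/2·(-17,3) = (-8.5000,1.5000)
o1: d²=274 > ρ²=64 → inactive
o2: d²=34 ≤ ρ²=64; F_rep = 38·(5,3)/34² = (0.1644,0.0986)
o3: d²=9 ≤ ρ²=64; F_rep = 38·(-3,0)/9² = (-1.4074,0.0000)
o4: d²=197 > ρ²=64 → inactive
F = F_att + ΣF_rep = (-9.7430,1.5986)
p' = p + 1/4·F = (4.5642,-2.6003)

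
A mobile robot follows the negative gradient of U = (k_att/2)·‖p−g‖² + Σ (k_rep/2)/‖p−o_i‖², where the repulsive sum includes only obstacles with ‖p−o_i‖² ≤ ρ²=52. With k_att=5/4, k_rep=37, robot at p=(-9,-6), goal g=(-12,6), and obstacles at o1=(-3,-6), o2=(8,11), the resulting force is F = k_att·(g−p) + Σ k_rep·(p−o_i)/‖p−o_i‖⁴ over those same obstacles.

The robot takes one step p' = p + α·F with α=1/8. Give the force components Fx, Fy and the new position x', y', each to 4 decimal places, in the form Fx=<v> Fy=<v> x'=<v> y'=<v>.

Fx=-3.9213 Fy=15.0000 x'=-9.4902 y'=-4.1250

F_att = 5/4·(g−p) = 5/4·(-3,12) = (-3.7500,15.0000)
o1: d²=36 ≤ ρ²=52; F_rep = 37·(-6,0)/36² = (-0.1713,0.0000)
o2: d²=578 > ρ²=52 → inactive
F = F_att + ΣF_rep = (-3.9213,15.0000)
p' = p + 1/8·F = (-9.4902,-4.1250)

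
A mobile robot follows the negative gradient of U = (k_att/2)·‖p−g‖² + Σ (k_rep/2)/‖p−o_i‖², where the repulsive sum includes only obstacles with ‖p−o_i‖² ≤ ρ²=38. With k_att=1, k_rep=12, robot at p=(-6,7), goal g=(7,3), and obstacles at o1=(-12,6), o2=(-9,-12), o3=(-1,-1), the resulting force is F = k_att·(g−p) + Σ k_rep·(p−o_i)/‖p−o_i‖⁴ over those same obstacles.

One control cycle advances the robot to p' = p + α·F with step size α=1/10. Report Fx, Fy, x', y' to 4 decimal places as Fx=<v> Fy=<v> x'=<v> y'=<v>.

Fx=13.0526 Fy=-3.9912 x'=-4.6947 y'=6.6009

F_att = 1·(g−p) = 1·(13,-4) = (13.0000,-4.0000)
o1: d²=37 ≤ ρ²=38; F_rep = 12·(6,1)/37² = (0.0526,0.0088)
o2: d²=370 > ρ²=38 → inactive
o3: d²=89 > ρ²=38 → inactive
F = F_att + ΣF_rep = (13.0526,-3.9912)
p' = p + 1/10·F = (-4.6947,6.6009)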